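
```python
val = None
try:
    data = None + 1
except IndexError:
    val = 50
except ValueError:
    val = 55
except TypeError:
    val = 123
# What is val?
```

Step-by-step execution trace:
1. `data = None + 1` raises TypeError.
2. `except IndexError` does not match TypeError; skipped.
3. `except ValueError` does not match TypeError; skipped.
4. `except TypeError` matches → val = 123.
Result: 123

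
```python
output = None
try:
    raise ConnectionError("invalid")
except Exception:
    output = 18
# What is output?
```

Step-by-step execution trace:
1. `raise ConnectionError(...)` raises ConnectionError.
2. `except Exception` matches (ConnectionError is a subclass of Exception) → output = 18.
Result: 18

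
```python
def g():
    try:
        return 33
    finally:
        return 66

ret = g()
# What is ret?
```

Step-by-step execution trace:
1. `g()` enters try: `return 33` sets pending return value 33.
2. Before returning, `finally: return 66` runs and overrides the pending return.
3. g() returns 66 → ret = 66.
Result: 66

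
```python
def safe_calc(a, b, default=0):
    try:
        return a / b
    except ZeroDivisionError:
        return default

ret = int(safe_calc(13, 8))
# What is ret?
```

Step-by-step execution trace:
1. `safe_calc(13, 8)` enters try: `return 13 / 8` → returns 1.625. No exception raised.
2. `except ZeroDivisionError` is skipped.
3. `int(1.625)` → 1 → ret = 1.
Result: 1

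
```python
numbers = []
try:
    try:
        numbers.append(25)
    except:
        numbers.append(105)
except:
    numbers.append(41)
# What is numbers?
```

Step-by-step execution trace:
1. Inner try: `numbers.append(25)` → numbers = [25]. No exception raised.
2. Inner `except` is skipped.
3. Inner try completes normally; outer `except` is skipped.
Result: [25]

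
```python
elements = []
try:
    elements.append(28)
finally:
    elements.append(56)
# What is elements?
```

Step-by-step execution trace:
1. try: `elements.append(28)` → elements = [28].
2. The try body completes without raising.
3. finally always runs: `elements.append(56)` → elements = [28, 56].
Result: [28, 56]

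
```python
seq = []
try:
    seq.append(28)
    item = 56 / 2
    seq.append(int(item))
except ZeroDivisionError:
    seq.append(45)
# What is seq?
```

Step-by-step execution trace:
1. try: `seq.append(28)` → seq = [28].
2. `item = 56 / 2` → item = 28.0. No exception raised.
3. `seq.append(int(item))` → seq = [28, 28].
4. `except ZeroDivisionError` is skipped (no exception was raised).
Result: [28, 28]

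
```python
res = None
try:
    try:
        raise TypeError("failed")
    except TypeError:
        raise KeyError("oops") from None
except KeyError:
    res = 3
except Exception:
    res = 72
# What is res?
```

Step-by-step execution trace:
1. Inner try raises TypeError; inner `except TypeError` catches it.
2. `raise KeyError(...) from None` raises KeyError (from None suppresses __context__, but the active exception is still KeyError).
3. Outer `except KeyError` matches → res = 3.
4. `except Exception` is not reached.
Result: 3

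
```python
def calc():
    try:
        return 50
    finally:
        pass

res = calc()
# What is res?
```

Step-by-step execution trace:
1. `calc()` enters try: `return 50` sets pending return value 50.
2. Before returning, `finally: pass` runs (no effect).
3. calc() returns 50 → res = 50.
Result: 50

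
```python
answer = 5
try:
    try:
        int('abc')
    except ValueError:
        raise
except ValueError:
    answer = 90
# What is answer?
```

Step-by-step execution trace:
1. Inner try: `int('abc')` raises ValueError.
2. Inner `except ValueError` matches; bare `raise` re-raises the same ValueError.
3. Outer `except ValueError` matches → answer = 90.
Result: 90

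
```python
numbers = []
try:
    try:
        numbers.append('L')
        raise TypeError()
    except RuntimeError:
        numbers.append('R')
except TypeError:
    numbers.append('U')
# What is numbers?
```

Step-by-step execution trace:
1. Inner try: `numbers.append('L')` → numbers = ['L'].
2. `raise TypeError()` raises TypeError.
3. Inner `except RuntimeError` does not match TypeError; exception propagates to outer try.
4. Outer `except TypeError` matches → `numbers.append('U')` → numbers = ['L', 'U'].
Result: ['L', 'U']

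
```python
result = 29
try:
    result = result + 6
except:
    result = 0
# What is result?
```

Step-by-step execution trace:
1. result starts at 29.
2. try: `result = result + 6` → result = 35. No exception raised.
3. `except` is skipped.
Result: 35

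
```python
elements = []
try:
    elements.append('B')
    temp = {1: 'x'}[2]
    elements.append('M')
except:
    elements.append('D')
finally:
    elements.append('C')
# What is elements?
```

Step-by-step execution trace:
1. try: `elements.append('B')` → elements = ['B'].
2. `temp = {1: 'x'}[2]` raises KeyError; `elements.append('M')` is not reached.
3. bare `except` matches → `elements.append('D')` → elements = ['B', 'D'].
4. finally always runs: `elements.append('C')` → elements = ['B', 'D', 'C'].
Result: ['B', 'D', 'C']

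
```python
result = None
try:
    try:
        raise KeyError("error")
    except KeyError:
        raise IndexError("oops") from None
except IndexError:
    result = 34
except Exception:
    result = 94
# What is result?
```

Step-by-step execution trace:
1. Inner try raises KeyError; inner `except KeyError` catches it.
2. `raise IndexError(...) from None` raises IndexError (from None suppresses __context__, but the active exception is still IndexError).
3. Outer `except IndexError` matches → result = 34.
4. `except Exception` is not reached.
Result: 34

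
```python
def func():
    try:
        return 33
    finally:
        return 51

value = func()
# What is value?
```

Step-by-step execution trace:
1. `func()` enters try: `return 33` sets pending return value 33.
2. Before returning, `finally: return 51` runs and overrides the pending return.
3. func() returns 51 → value = 51.
Result: 51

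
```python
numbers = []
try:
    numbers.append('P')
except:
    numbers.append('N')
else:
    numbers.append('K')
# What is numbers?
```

Step-by-step execution trace:
1. try: `numbers.append('P')` → numbers = ['P']. No exception raised.
2. `except` is skipped.
3. `else` runs (try completed without exception): `numbers.append('K')` → numbers = ['P', 'K'].
Result: ['P', 'K']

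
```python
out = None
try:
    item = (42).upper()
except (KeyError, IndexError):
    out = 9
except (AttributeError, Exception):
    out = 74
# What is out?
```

Step-by-step execution trace:
1. `item = (42).upper()` raises AttributeError.
2. `except (KeyError, IndexError)` does not match AttributeError; skipped.
3. `except (AttributeError, Exception)` matches (AttributeError is in the tuple) → out = 74.
Result: 74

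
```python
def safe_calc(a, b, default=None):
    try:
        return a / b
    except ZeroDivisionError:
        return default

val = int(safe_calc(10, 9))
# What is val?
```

Step-by-step execution trace:
1. `safe_calc(10, 9)` enters try: `return 10 / 9` → returns 1.1111111111111112. No exception raised.
2. `except ZeroDivisionError` is skipped.
3. `int(1.1111111111111112)` → 1 → val = 1.
Result: 1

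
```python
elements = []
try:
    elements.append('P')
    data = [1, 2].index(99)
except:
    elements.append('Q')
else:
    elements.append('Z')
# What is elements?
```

Step-by-step execution trace:
1. try: `elements.append('P')` → elements = ['P'].
2. `data = [1, 2].index(99)` raises ValueError.
3. bare `except` matches → `elements.append('Q')` → elements = ['P', 'Q'].
4. `else` is skipped (an exception was raised).
Result: ['P', 'Q']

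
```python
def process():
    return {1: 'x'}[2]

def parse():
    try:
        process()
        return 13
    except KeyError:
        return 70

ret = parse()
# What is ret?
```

Step-by-step execution trace:
1. `parse()` calls `process()`.
2. `process()` evaluates `{1: 'x'}[2]`, which raises KeyError; it propagates to the caller.
3. `return 13` is not reached.
4. `except KeyError` in parse matches → returns 70.
5. ret = 70.
Result: 70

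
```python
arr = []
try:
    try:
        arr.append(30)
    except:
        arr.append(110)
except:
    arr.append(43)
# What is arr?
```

Step-by-step execution trace:
1. Inner try: `arr.append(30)` → arr = [30]. No exception raised.
2. Inner `except` is skipped.
3. Inner try completes normally; outer `except` is skipped.
Result: [30]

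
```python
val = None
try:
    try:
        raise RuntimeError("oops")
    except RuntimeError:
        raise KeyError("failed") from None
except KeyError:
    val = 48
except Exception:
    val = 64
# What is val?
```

Step-by-step execution trace:
1. Inner try raises RuntimeError; inner `except RuntimeError` catches it.
2. `raise KeyError(...) from None` raises KeyError (from None suppresses __context__, but the active exception is still KeyError).
3. Outer `except KeyError` matches → val = 48.
4. `except Exception` is not reached.
Result: 48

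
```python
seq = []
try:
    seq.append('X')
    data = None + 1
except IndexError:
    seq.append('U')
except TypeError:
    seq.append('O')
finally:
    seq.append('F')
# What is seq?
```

Step-by-step execution trace:
1. try: `seq.append('X')` → seq = ['X'].
2. `data = None + 1` raises TypeError.
3. `except IndexError` does not match TypeError; skipped.
4. `except TypeError` matches → `seq.append('O')` → seq = ['X', 'O'].
5. finally always runs: `seq.append('F')` → seq = ['X', 'O', 'F'].
Result: ['X', 'O', 'F']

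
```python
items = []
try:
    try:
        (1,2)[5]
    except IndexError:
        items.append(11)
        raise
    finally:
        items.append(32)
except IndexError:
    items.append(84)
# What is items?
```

Step-by-step execution trace:
1. Inner try: `(1,2)[5]` raises IndexError.
2. Inner `except IndexError` matches → `items.append(11)` → items = [11].
3. bare `raise` re-raises IndexError.
4. Inner `finally` runs during unwinding: `items.append(32)` → items = [11, 32].
5. Outer `except IndexError` matches → `items.append(84)` → items = [11, 32, 84].
Result: [11, 32, 84]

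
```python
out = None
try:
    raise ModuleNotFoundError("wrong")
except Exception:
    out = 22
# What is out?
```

Step-by-step execution trace:
1. `raise ModuleNotFoundError(...)` raises ModuleNotFoundError.
2. `except Exception` matches (ModuleNotFoundError is a subclass of Exception) → out = 22.
Result: 22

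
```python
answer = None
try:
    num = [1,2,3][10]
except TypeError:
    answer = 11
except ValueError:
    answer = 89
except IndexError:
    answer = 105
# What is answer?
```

Step-by-step execution trace:
1. `num = [1,2,3][10]` raises IndexError.
2. `except TypeError` does not match IndexError; skipped.
3. `except ValueError` does not match IndexError; skipped.
4. `except IndexError` matches → answer = 105.
Result: 105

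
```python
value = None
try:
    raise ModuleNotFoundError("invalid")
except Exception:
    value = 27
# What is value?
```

Step-by-step execution trace:
1. `raise ModuleNotFoundError(...)` raises ModuleNotFoundError.
2. `except Exception` matches (ModuleNotFoundError is a subclass of Exception) → value = 27.
Result: 27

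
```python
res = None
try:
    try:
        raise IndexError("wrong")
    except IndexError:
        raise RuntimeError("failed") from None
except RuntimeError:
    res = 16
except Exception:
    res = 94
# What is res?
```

Step-by-step execution trace:
1. Inner try raises IndexError; inner `except IndexError` catches it.
2. `raise RuntimeError(...) from None` raises RuntimeError (from None suppresses __context__, but the active exception is still RuntimeError).
3. Outer `except RuntimeError` matches → res = 16.
4. `except Exception` is not reached.
Result: 16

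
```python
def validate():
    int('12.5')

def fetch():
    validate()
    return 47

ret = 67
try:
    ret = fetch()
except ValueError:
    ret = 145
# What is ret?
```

Step-by-step execution trace:
1. ret starts at 67.
2. try: `fetch()` calls `validate()`.
3. `validate()` evaluates `int('12.5')`, which raises ValueError; it propagates through fetch (uncaught).
4. `return 47` in fetch is not reached; the assignment to ret does not complete.
5. `except ValueError` matches → ret = 145.
Result: 145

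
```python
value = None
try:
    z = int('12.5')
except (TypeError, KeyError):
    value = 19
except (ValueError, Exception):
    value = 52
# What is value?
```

Step-by-step execution trace:
1. `z = int('12.5')` raises ValueError.
2. `except (TypeError, KeyError)` does not match ValueError; skipped.
3. `except (ValueError, Exception)` matches (ValueError is in the tuple) → value = 52.
Result: 52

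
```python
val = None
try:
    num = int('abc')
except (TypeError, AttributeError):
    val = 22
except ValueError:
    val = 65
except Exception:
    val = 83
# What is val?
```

Step-by-step execution trace:
1. `num = int('abc')` raises ValueError.
2. `except (TypeError, AttributeError)` does not match ValueError; skipped.
3. `except ValueError` matches (exact type match) → val = 65.
4. `except Exception` is not reached.
Result: 65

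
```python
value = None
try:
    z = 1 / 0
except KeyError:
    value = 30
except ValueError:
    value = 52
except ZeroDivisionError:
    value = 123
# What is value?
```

Step-by-step execution trace:
1. `z = 1 / 0` raises ZeroDivisionError.
2. `except KeyError` does not match ZeroDivisionError; skipped.
3. `except ValueError` does not match ZeroDivisionError; skipped.
4. `except ZeroDivisionError` matches → value = 123.
Result: 123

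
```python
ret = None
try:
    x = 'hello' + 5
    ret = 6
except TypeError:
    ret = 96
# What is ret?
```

Step-by-step execution trace:
1. `x = 'hello' + 5` raises TypeError.
2. `ret = 6` is not reached.
3. `except TypeError` matches → ret = 96.
Result: 96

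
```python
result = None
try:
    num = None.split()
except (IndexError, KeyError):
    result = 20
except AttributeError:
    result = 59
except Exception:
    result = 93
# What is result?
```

Step-by-step execution trace:
1. `num = None.split()` raises AttributeError.
2. `except (IndexError, KeyError)` does not match AttributeError; skipped.
3. `except AttributeError` matches (exact type match) → result = 59.
4. `except Exception` is not reached.
Result: 59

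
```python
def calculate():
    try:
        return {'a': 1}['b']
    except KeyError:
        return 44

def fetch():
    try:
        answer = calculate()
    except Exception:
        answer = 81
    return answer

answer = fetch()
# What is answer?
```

Step-by-step execution trace:
1. `fetch()` calls `calculate()`.
2. In calculate: `{'a': 1}['b']` raises KeyError; `except KeyError` catches it → returns 44.
3. In fetch: `answer = calculate()` → answer = 44. No exception reaches fetch.
4. `except Exception` is skipped; fetch returns 44.
5. answer = 44.
Result: 44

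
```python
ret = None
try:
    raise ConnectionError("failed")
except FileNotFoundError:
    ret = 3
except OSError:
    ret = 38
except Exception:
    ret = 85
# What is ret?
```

Step-by-step execution trace:
1. `raise ConnectionError(...)` raises ConnectionError.
2. `except FileNotFoundError` does not match (ConnectionError is not a subclass of FileNotFoundError); skipped.
3. `except OSError` matches (ConnectionError is a subclass of OSError) → ret = 38.
4. `except Exception` is not reached.
Result: 38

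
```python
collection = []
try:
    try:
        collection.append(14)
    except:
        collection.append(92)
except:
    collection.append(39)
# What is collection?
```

Step-by-step execution trace:
1. Inner try: `collection.append(14)` → collection = [14]. No exception raised.
2. Inner `except` is skipped.
3. Inner try completes normally; outer `except` is skipped.
Result: [14]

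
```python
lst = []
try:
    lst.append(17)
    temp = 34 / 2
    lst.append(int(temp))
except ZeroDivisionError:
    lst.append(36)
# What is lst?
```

Step-by-step execution trace:
1. try: `lst.append(17)` → lst = [17].
2. `temp = 34 / 2` → temp = 17.0. No exception raised.
3. `lst.append(int(temp))` → lst = [17, 17].
4. `except ZeroDivisionError` is skipped (no exception was raised).
Result: [17, 17]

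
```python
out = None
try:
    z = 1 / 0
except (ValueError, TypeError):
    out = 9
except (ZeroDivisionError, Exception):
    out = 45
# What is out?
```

Step-by-step execution trace:
1. `z = 1 / 0` raises ZeroDivisionError.
2. `except (ValueError, TypeError)` does not match ZeroDivisionError; skipped.
3. `except (ZeroDivisionError, Exception)` matches (ZeroDivisionError is in the tuple) → out = 45.
Result: 45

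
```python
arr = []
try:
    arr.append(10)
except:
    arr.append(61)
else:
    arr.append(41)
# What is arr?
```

Step-by-step execution trace:
1. try: `arr.append(10)` → arr = [10]. No exception raised.
2. `except` is skipped.
3. `else` runs (try completed without exception): `arr.append(41)` → arr = [10, 41].
Result: [10, 41]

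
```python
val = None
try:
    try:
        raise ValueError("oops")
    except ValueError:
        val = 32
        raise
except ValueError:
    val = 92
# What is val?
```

Step-by-step execution trace:
1. Inner try: `raise ValueError("oops")` raises ValueError.
2. Inner `except ValueError` matches → val = 32.
3. bare `raise` re-raises the same ValueError.
4. Outer `except ValueError` matches → val = 92.
Result: 92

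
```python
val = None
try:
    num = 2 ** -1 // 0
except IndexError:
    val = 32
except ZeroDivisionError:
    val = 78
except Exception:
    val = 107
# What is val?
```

Step-by-step execution trace:
1. `num = 2 ** -1 // 0` raises ZeroDivisionError.
2. `except IndexError` does not match ZeroDivisionError; skipped.
3. `except ZeroDivisionError` matches → val = 78.
4. Remaining except clauses are skipped.
Result: 78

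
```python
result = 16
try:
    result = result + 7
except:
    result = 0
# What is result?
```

Step-by-step execution trace:
1. result starts at 16.
2. try: `result = result + 7` → result = 23. No exception raised.
3. `except` is skipped.
Result: 23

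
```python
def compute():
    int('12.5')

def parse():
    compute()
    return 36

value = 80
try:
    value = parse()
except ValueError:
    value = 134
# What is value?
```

Step-by-step execution trace:
1. value starts at 80.
2. try: `parse()` calls `compute()`.
3. `compute()` evaluates `int('12.5')`, which raises ValueError; it propagates through parse (uncaught).
4. `return 36` in parse is not reached; the assignment to value does not complete.
5. `except ValueError` matches → value = 134.
Result: 134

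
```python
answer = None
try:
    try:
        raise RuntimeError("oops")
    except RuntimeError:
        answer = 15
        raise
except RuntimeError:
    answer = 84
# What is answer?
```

Step-by-step execution trace:
1. Inner try: `raise RuntimeError("oops")` raises RuntimeError.
2. Inner `except RuntimeError` matches → answer = 15.
3. bare `raise` re-raises the same RuntimeError.
4. Outer `except RuntimeError` matches → answer = 84.
Result: 84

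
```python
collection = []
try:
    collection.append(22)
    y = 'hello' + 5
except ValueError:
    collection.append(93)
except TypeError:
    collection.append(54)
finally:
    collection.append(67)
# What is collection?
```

Step-by-step execution trace:
1. try: `collection.append(22)` → collection = [22].
2. `y = 'hello' + 5` raises TypeError.
3. `except ValueError` does not match TypeError; skipped.
4. `except TypeError` matches → `collection.append(54)` → collection = [22, 54].
5. finally always runs: `collection.append(67)` → collection = [22, 54, 67].
Result: [22, 54, 67]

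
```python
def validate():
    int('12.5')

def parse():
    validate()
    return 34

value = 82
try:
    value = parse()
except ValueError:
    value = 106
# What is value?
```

Step-by-step execution trace:
1. value starts at 82.
2. try: `parse()` calls `validate()`.
3. `validate()` evaluates `int('12.5')`, which raises ValueError; it propagates through parse (uncaught).
4. `return 34` in parse is not reached; the assignment to value does not complete.
5. `except ValueError` matches → value = 106.
Result: 106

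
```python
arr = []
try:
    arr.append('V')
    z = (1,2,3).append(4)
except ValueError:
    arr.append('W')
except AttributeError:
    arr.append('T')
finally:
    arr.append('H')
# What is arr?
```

Step-by-step execution trace:
1. try: `arr.append('V')` → arr = ['V'].
2. `z = (1,2,3).append(4)` raises AttributeError.
3. `except ValueError` does not match AttributeError; skipped.
4. `except AttributeError` matches → `arr.append('T')` → arr = ['V', 'T'].
5. finally always runs: `arr.append('H')` → arr = ['V', 'T', 'H'].
Result: ['V', 'T', 'H']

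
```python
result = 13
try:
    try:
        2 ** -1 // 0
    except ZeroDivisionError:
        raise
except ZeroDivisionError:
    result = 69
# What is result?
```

Step-by-step execution trace:
1. Inner try: `2 ** -1 // 0` raises ZeroDivisionError.
2. Inner `except ZeroDivisionError` matches; bare `raise` re-raises the same ZeroDivisionError.
3. Outer `except ZeroDivisionError` matches → result = 69.
Result: 69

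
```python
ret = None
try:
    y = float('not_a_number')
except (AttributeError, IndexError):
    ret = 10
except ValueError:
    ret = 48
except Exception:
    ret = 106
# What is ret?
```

Step-by-step execution trace:
1. `y = float('not_a_number')` raises ValueError.
2. `except (AttributeError, IndexError)` does not match ValueError; skipped.
3. `except ValueError` matches (exact type match) → ret = 48.
4. `except Exception` is not reached.
Result: 48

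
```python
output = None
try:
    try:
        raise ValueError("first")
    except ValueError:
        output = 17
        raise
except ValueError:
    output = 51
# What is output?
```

Step-by-step execution trace:
1. Inner try: `raise ValueError("first")` raises ValueError.
2. Inner `except ValueError` matches → output = 17.
3. bare `raise` re-raises the same ValueError.
4. Outer `except ValueError` matches → output = 51.
Result: 51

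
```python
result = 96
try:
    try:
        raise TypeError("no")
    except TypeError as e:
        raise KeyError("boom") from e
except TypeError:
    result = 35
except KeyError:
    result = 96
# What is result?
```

Step-by-step execution trace:
1. Inner try raises TypeError; inner `except TypeError as e` catches it.
2. `raise KeyError(...) from e` raises KeyError (TypeError is attached as __cause__, but only KeyError is active).
3. Outer `except TypeError` does not match KeyError; skipped.
4. Outer `except KeyError` matches → result = 96.
Result: 96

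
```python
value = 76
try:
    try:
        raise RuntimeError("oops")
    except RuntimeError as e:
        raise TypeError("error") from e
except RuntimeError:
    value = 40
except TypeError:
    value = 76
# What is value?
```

Step-by-step execution trace:
1. Inner try raises RuntimeError; inner `except RuntimeError as e` catches it.
2. `raise TypeError(...) from e` raises TypeError (RuntimeError is attached as __cause__, but only TypeError is active).
3. Outer `except RuntimeError` does not match TypeError; skipped.
4. Outer `except TypeError` matches → value = 76.
Result: 76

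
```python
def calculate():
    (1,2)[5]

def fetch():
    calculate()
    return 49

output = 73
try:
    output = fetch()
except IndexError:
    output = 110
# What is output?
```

Step-by-step execution trace:
1. output starts at 73.
2. try: `fetch()` calls `calculate()`.
3. `calculate()` evaluates `(1,2)[5]`, which raises IndexError; it propagates through fetch (uncaught).
4. `return 49` in fetch is not reached; the assignment to output does not complete.
5. `except IndexError` matches → output = 110.
Result: 110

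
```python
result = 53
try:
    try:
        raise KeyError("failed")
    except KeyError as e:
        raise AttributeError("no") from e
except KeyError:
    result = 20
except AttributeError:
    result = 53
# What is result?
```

Step-by-step execution trace:
1. Inner try raises KeyError; inner `except KeyError as e` catches it.
2. `raise AttributeError(...) from e` raises AttributeError (KeyError is attached as __cause__, but only AttributeError is active).
3. Outer `except KeyError` does not match AttributeError; skipped.
4. Outer `except AttributeError` matches → result = 53.
Result: 53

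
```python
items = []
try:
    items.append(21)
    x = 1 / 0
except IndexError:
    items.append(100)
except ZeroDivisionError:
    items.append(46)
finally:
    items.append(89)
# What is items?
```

Step-by-step execution trace:
1. try: `items.append(21)` → items = [21].
2. `x = 1 / 0` raises ZeroDivisionError.
3. `except IndexError` does not match ZeroDivisionError; skipped.
4. `except ZeroDivisionError` matches → `items.append(46)` → items = [21, 46].
5. finally always runs: `items.append(89)` → items = [21, 46, 89].
Result: [21, 46, 89]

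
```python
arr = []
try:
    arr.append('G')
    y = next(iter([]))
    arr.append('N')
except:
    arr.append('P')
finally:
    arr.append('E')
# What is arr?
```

Step-by-step execution trace:
1. try: `arr.append('G')` → arr = ['G'].
2. `y = next(iter([]))` raises StopIteration; `arr.append('N')` is not reached.
3. bare `except` matches → `arr.append('P')` → arr = ['G', 'P'].
4. finally always runs: `arr.append('E')` → arr = ['G', 'P', 'E'].
Result: ['G', 'P', 'E']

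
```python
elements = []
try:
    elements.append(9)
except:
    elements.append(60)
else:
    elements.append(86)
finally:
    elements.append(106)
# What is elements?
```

Step-by-step execution trace:
1. try: `elements.append(9)` → elements = [9]. No exception raised.
2. `except` is skipped.
3. `else` runs: `elements.append(86)` → elements = [9, 86].
4. `finally` always runs: `elements.append(106)` → elements = [9, 86, 106].
Result: [9, 86, 106]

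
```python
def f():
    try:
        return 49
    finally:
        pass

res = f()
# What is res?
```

Step-by-step execution trace:
1. `f()` enters try: `return 49` sets pending return value 49.
2. Before returning, `finally: pass` runs (no effect).
3. f() returns 49 → res = 49.
Result: 49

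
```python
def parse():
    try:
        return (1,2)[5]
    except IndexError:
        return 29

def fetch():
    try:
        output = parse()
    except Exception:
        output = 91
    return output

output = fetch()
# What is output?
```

Step-by-step execution trace:
1. `fetch()` calls `parse()`.
2. In parse: `(1,2)[5]` raises IndexError; `except IndexError` catches it → returns 29.
3. In fetch: `output = parse()` → output = 29. No exception reaches fetch.
4. `except Exception` is skipped; fetch returns 29.
5. output = 29.
Result: 29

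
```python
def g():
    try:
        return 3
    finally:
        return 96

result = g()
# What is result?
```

Step-by-step execution trace:
1. `g()` enters try: `return 3` sets pending return value 3.
2. Before returning, `finally: return 96` runs and overrides the pending return.
3. g() returns 96 → result = 96.
Result: 96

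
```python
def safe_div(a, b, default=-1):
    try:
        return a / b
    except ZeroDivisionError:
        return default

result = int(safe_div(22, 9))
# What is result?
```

Step-by-step execution trace:
1. `safe_div(22, 9)` enters try: `return 22 / 9` → returns 2.4444444444444446. No exception raised.
2. `except ZeroDivisionError` is skipped.
3. `int(2.4444444444444446)` → 2 → result = 2.
Result: 2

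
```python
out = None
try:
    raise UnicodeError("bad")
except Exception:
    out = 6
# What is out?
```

Step-by-step execution trace:
1. `raise UnicodeError(...)` raises UnicodeError.
2. `except Exception` matches (UnicodeError is a subclass of Exception) → out = 6.
Result: 6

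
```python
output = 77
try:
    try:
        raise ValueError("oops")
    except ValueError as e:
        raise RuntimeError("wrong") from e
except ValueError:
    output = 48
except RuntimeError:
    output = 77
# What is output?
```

Step-by-step execution trace:
1. Inner try raises ValueError; inner `except ValueError as e` catches it.
2. `raise RuntimeError(...) from e` raises RuntimeError (ValueError is attached as __cause__, but only RuntimeError is active).
3. Outer `except ValueError` does not match RuntimeError; skipped.
4. Outer `except RuntimeError` matches → output = 77.
Result: 77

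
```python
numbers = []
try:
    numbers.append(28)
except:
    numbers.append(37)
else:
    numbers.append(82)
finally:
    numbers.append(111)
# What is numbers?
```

Step-by-step execution trace:
1. try: `numbers.append(28)` → numbers = [28]. No exception raised.
2. `except` is skipped.
3. `else` runs: `numbers.append(82)` → numbers = [28, 82].
4. `finally` always runs: `numbers.append(111)` → numbers = [28, 82, 111].
Result: [28, 82, 111]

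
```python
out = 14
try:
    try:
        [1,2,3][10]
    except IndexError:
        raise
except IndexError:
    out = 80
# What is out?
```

Step-by-step execution trace:
1. Inner try: `[1,2,3][10]` raises IndexError.
2. Inner `except IndexError` matches; bare `raise` re-raises the same IndexError.
3. Outer `except IndexError` matches → out = 80.
Result: 80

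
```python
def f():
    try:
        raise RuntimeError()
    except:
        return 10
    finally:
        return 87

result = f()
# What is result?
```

Step-by-step execution trace:
1. `f()` enters try: `raise RuntimeError()` raises RuntimeError.
2. bare `except` matches → `return 10` sets pending return value 10.
3. Before returning, `finally: return 87` runs and overrides the pending return.
4. f() returns 87 → result = 87.
Result: 87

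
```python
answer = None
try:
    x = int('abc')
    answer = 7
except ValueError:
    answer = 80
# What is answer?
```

Step-by-step execution trace:
1. `x = int('abc')` raises ValueError.
2. `answer = 7` is not reached.
3. `except ValueError` matches → answer = 80.
Result: 80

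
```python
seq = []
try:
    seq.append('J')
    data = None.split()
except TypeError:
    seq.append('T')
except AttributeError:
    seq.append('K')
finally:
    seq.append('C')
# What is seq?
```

Step-by-step execution trace:
1. try: `seq.append('J')` → seq = ['J'].
2. `data = None.split()` raises AttributeError.
3. `except TypeError` does not match AttributeError; skipped.
4. `except AttributeError` matches → `seq.append('K')` → seq = ['J', 'K'].
5. finally always runs: `seq.append('C')` → seq = ['J', 'K', 'C'].
Result: ['J', 'K', 'C']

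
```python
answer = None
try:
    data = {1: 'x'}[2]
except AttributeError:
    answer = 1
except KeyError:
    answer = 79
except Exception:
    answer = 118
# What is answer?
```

Step-by-step execution trace:
1. `data = {1: 'x'}[2]` raises KeyError.
2. `except AttributeError` does not match KeyError; skipped.
3. `except KeyError` matches → answer = 79.
4. Remaining except clauses are skipped.
Result: 79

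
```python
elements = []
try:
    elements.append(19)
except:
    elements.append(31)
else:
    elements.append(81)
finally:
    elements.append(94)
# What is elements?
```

Step-by-step execution trace:
1. try: `elements.append(19)` → elements = [19]. No exception raised.
2. `except` is skipped.
3. `else` runs: `elements.append(81)` → elements = [19, 81].
4. `finally` always runs: `elements.append(94)` → elements = [19, 81, 94].
Result: [19, 81, 94]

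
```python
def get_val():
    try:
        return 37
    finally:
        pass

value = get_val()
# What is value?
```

Step-by-step execution trace:
1. `get_val()` enters try: `return 37` sets pending return value 37.
2. Before returning, `finally: pass` runs (no effect).
3. get_val() returns 37 → value = 37.
Result: 37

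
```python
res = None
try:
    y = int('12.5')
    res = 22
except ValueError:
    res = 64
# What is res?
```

Step-by-step execution trace:
1. `y = int('12.5')` raises ValueError.
2. `res = 22` is not reached.
3. `except ValueError` matches → res = 64.
Result: 64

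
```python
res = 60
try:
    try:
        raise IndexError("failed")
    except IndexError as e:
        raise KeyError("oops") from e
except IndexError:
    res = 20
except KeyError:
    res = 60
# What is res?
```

Step-by-step execution trace:
1. Inner try raises IndexError; inner `except IndexError as e` catches it.
2. `raise KeyError(...) from e` raises KeyError (IndexError is attached as __cause__, but only KeyError is active).
3. Outer `except IndexError` does not match KeyError; skipped.
4. Outer `except KeyError` matches → res = 60.
Result: 60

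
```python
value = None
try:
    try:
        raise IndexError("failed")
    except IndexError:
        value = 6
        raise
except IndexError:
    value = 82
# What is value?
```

Step-by-step execution trace:
1. Inner try: `raise IndexError("failed")` raises IndexError.
2. Inner `except IndexError` matches → value = 6.
3. bare `raise` re-raises the same IndexError.
4. Outer `except IndexError` matches → value = 82.
Result: 82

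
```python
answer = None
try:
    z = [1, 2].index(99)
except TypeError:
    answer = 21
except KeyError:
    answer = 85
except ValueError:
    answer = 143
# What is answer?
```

Step-by-step execution trace:
1. `z = [1, 2].index(99)` raises ValueError.
2. `except TypeError` does not match ValueError; skipped.
3. `except KeyError` does not match ValueError; skipped.
4. `except ValueError` matches → answer = 143.
Result: 143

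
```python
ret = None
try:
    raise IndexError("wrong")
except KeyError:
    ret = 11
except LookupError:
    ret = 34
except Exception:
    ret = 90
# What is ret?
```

Step-by-step execution trace:
1. `raise IndexError(...)` raises IndexError.
2. `except KeyError` does not match (IndexError is not a subclass of KeyError); skipped.
3. `except LookupError` matches (IndexError is a subclass of LookupError) → ret = 34.
4. `except Exception` is not reached.
Result: 34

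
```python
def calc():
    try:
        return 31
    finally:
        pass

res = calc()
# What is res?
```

Step-by-step execution trace:
1. `calc()` enters try: `return 31` sets pending return value 31.
2. Before returning, `finally: pass` runs (no effect).
3. calc() returns 31 → res = 31.
Result: 31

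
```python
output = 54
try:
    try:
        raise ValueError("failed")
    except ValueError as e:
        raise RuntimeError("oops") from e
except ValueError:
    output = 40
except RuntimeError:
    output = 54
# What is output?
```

Step-by-step execution trace:
1. Inner try raises ValueError; inner `except ValueError as e` catches it.
2. `raise RuntimeError(...) from e` raises RuntimeError (ValueError is attached as __cause__, but only RuntimeError is active).
3. Outer `except ValueError` does not match RuntimeError; skipped.
4. Outer `except RuntimeError` matches → output = 54.
Result: 54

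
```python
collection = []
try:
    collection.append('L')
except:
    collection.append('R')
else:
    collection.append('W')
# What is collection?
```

Step-by-step execution trace:
1. try: `collection.append('L')` → collection = ['L']. No exception raised.
2. `except` is skipped.
3. `else` runs (try completed without exception): `collection.append('W')` → collection = ['L', 'W'].
Result: ['L', 'W']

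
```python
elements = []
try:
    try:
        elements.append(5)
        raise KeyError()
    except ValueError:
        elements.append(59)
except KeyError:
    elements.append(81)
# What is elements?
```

Step-by-step execution trace:
1. Inner try: `elements.append(5)` → elements = [5].
2. `raise KeyError()` raises KeyError.
3. Inner `except ValueError` does not match KeyError; exception propagates to outer try.
4. Outer `except KeyError` matches → `elements.append(81)` → elements = [5, 81].
Result: [5, 81]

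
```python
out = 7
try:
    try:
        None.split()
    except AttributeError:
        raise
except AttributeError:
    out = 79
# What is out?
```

Step-by-step execution trace:
1. Inner try: `None.split()` raises AttributeError.
2. Inner `except AttributeError` matches; bare `raise` re-raises the same AttributeError.
3. Outer `except AttributeError` matches → out = 79.
Result: 79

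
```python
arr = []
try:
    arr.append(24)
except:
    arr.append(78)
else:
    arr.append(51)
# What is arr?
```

Step-by-step execution trace:
1. try: `arr.append(24)` → arr = [24]. No exception raised.
2. `except` is skipped.
3. `else` runs (try completed without exception): `arr.append(51)` → arr = [24, 51].
Result: [24, 51]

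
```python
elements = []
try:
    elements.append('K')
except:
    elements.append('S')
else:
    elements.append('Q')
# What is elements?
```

Step-by-step execution trace:
1. try: `elements.append('K')` → elements = ['K']. No exception raised.
2. `except` is skipped.
3. `else` runs (try completed without exception): `elements.append('Q')` → elements = ['K', 'Q'].
Result: ['K', 'Q']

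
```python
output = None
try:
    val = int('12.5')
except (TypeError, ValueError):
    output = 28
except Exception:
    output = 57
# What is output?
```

Step-by-step execution trace:
1. `val = int('12.5')` raises ValueError.
2. `except (TypeError, ValueError)` matches (ValueError is in the tuple) → output = 28.
3. `except Exception` is not reached.
Result: 28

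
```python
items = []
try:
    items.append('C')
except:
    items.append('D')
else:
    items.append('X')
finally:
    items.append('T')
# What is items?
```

Step-by-step execution trace:
1. try: `items.append('C')` → items = ['C']. No exception raised.
2. `except` is skipped.
3. `else` runs: `items.append('X')` → items = ['C', 'X'].
4. `finally` always runs: `items.append('T')` → items = ['C', 'X', 'T'].
Result: ['C', 'X', 'T']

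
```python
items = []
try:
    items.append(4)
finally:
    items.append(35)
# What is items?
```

Step-by-step execution trace:
1. try: `items.append(4)` → items = [4].
2. The try body completes without raising.
3. finally always runs: `items.append(35)` → items = [4, 35].
Result: [4, 35]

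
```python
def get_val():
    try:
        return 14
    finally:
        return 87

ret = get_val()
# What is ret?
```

Step-by-step execution trace:
1. `get_val()` enters try: `return 14` sets pending return value 14.
2. Before returning, `finally: return 87` runs and overrides the pending return.
3. get_val() returns 87 → ret = 87.
Result: 87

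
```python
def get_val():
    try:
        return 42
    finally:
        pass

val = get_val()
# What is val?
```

Step-by-step execution trace:
1. `get_val()` enters try: `return 42` sets pending return value 42.
2. Before returning, `finally: pass` runs (no effect).
3. get_val() returns 42 → val = 42.
Result: 42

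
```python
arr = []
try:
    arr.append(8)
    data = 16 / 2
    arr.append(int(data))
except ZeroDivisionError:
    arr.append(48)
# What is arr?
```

Step-by-step execution trace:
1. try: `arr.append(8)` → arr = [8].
2. `data = 16 / 2` → data = 8.0. No exception raised.
3. `arr.append(int(data))` → arr = [8, 8].
4. `except ZeroDivisionError` is skipped (no exception was raised).
Result: [8, 8]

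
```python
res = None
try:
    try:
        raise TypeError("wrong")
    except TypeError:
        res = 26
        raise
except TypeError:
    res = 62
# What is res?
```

Step-by-step execution trace:
1. Inner try: `raise TypeError("wrong")` raises TypeError.
2. Inner `except TypeError` matches → res = 26.
3. bare `raise` re-raises the same TypeError.
4. Outer `except TypeError` matches → res = 62.
Result: 62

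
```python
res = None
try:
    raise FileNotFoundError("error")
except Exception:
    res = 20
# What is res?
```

Step-by-step execution trace:
1. `raise FileNotFoundError(...)` raises FileNotFoundError.
2. `except Exception` matches (FileNotFoundError is a subclass of Exception) → res = 20.
Result: 20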